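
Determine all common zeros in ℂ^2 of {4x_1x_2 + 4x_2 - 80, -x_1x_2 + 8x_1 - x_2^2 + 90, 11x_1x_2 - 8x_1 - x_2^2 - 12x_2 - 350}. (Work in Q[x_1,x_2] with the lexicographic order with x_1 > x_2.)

Compute a lex Gröbner basis by Buchberger's algorithm.
f_1 = 4x_1x_2 + 4x_2 - 80, LT = x_1x_2.
f_2 = -x_1x_2 + 8x_1 - x_2^2 + 90, LT = x_1x_2.
f_3 = 11x_1x_2 - 8x_1 - x_2^2 - 12x_2 - 350, LT = x_1x_2.

S(f_1,f_2): lcm = x_1x_2. S = 8x_1 - x_2^2 + x_2 + 70.
  leading term x_1: no divisor's leading term divides it; move 8x_1 to the remainder.
  leading term x_2^2: no divisor's leading term divides it; move -x_2^2 to the remainder.
  leading term x_2: no divisor's leading term divides it; move x_2 to the remainder.
  leading term 1: no divisor's leading term divides it; move 70 to the remainder.
  remainder 8x_1 - x_2^2 + x_2 + 70 ≠ 0; add h_4 = 8x_1 - x_2^2 + x_2 + 70 to the basis.

S(f_1,f_3): lcm = x_1x_2. S = 8/11x_1 + 1/11x_2^2 + 23/11x_2 + 130/11.
  leading term x_1: subtract (1/11)·h_4 from 8/11x_1 + 1/11x_2^2 + 23/11x_2 + 130/11 → 2/11x_2^2 + 2x_2 + 60/11
  leading term x_2^2: no divisor's leading term divides it; move 2/11x_2^2 to the remainder.
  leading term x_2: no divisor's leading term divides it; move 2x_2 to the remainder.
  leading term 1: no divisor's leading term divides it; move 60/11 to the remainder.
  remainder 2/11x_2^2 + 2x_2 + 60/11 ≠ 0; add h_5 = 2/11x_2^2 + 2x_2 + 60/11 to the basis.

S(f_1,h_4): lcm = x_1x_2. S = 1/8x_2^3 - 1/8x_2^2 - 31/4x_2 - 20.
  leading term x_2^3: subtract (11/16x_2)·h_5 from 1/8x_2^3 - 1/8x_2^2 - 31/4x_2 - 20 → -3/2x_2^2 - 23/2x_2 - 20
  leading term x_2^2: subtract (-33/4)·h_5 from -3/2x_2^2 - 23/2x_2 - 20 → 5x_2 + 25
  leading term x_2: no divisor's leading term divides it; move 5x_2 to the remainder.
  leading term 1: no divisor's leading term divides it; move 25 to the remainder.
  remainder 5x_2 + 25 ≠ 0; add h_6 = 5x_2 + 25 to the basis.

The other S-polynomials (S(f_2,f_3), S(f_2,h_4), S(f_3,h_4), S(f_1,h_5), S(f_2,h_5), S(f_3,h_5), S(h_4,h_5), S(f_1,h_6), S(f_2,h_6), S(f_3,h_6), S(h_4,h_6), S(h_5,h_6)) all reduce to 0 modulo the current basis, so we have a Gröbner basis.
Inter-reduce: drop elements whose leading term is divisible by another's, tail-reduce, and make monic.
Reduced Gröbner basis: {x_1 + 5, x_2 + 5}.

From the last basis element, x_2 + 5 = 0, so x_2 takes values in {-5}. Each choice, substituted upward through the basis, yields the corresponding point(s) of the solution set.
  x_2 = -5: the earlier basis element becomes x_1 + 5 = 0, giving x_1 = -5 — point (-5, -5).

{(-5, -5)}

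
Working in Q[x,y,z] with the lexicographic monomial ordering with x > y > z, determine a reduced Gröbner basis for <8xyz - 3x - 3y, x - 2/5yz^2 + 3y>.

G = {x - 2/5yz^2 + 3y, y^2z^3 - 15/2y^2z - 3/8yz^2 + 15/8y}

This is the nonlinear analogue of row-reducing a linear system.

f_1 = 8xyz - 3x - 3y, LT = xyz.
f_2 = x - 2/5yz^2 + 3y, LT = x.

S(f_1,f_2): lcm = xyz. S = -3/8x + 2/5y^2z^3 - 3y^2z - 3/8y.
  leading term x: subtract (-3/8)·f_2 from -3/8x + 2/5y^2z^3 - 3y^2z - 3/8y → 2/5y^2z^3 - 3y^2z - 3/20yz^2 + 3/4y
  leading term y^2z^3: no divisor's leading term divides it; move 2/5y^2z^3 to the remainder.
  leading term y^2z: no divisor's leading term divides it; move -3y^2z to the remainder.
  leading term yz^2: no divisor's leading term divides it; move -3/20yz^2 to the remainder.
  leading term y: no divisor's leading term divides it; move 3/4y to the remainder.
  remainder 2/5y^2z^3 - 3y^2z - 3/20yz^2 + 3/4y ≠ 0; add g_3 = 2/5y^2z^3 - 3y^2z - 3/20yz^2 + 3/4y to the basis.

The other S-polynomials (S(f_1,g_3), S(f_2,g_3)) all reduce to 0 modulo the current basis, so we have a Gröbner basis.
Inter-reduce: drop elements whose leading term is divisible by another's, tail-reduce, and make monic.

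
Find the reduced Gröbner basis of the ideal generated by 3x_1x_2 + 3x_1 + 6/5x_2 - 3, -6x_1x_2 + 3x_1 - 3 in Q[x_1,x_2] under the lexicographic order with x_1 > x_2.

f_1 = 3x_1x_2 + 3x_1 + 6/5x_2 - 3, LT = x_1x_2.
f_2 = -6x_1x_2 + 3x_1 - 3, LT = x_1x_2.

S(f_1,f_2): lcm = x_1x_2. S = 3/2x_1 + 2/5x_2 - 3/2.
  leading term x_1: no divisor's leading term divides it; move 3/2x_1 to the remainder.
  leading term x_2: no divisor's leading term divides it; move 2/5x_2 to the remainder.
  leading term 1: no divisor's leading term divides it; move -3/2 to the remainder.
  remainder 3/2x_1 + 2/5x_2 - 3/2 ≠ 0; add g_3 = 3/2x_1 + 2/5x_2 - 3/2 to the basis.

S(f_1,g_3): lcm = x_1x_2. S = x_1 - 4/15x_2^2 + 7/5x_2 - 1.
  leading term x_1: subtract (2/3)·g_3 from x_1 - 4/15x_2^2 + 7/5x_2 - 1 → -4/15x_2^2 + 17/15x_2
  leading term x_2^2: no divisor's leading term divides it; move -4/15x_2^2 to the remainder.
  leading term x_2: no divisor's leading term divides it; move 17/15x_2 to the remainder.
  remainder -4/15x_2^2 + 17/15x_2 ≠ 0; add g_4 = -4/15x_2^2 + 17/15x_2 to the basis.

The other S-polynomials (S(f_2,g_3), S(f_1,g_4), S(f_2,g_4), S(g_3,g_4)) all reduce to 0 modulo the current basis, so we have a Gröbner basis.
Inter-reduce: drop elements whose leading term is divisible by another's, tail-reduce, and make monic.

G = {x_1 + 4/15x_2 - 1, x_2^2 - 17/4x_2}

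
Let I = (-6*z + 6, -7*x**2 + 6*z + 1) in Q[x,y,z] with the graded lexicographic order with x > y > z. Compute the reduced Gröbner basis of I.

f_1 = -6*z + 6, LT = z.
f_2 = -7*x**2 + 6*z + 1, LT = x**2.

The S-polynomials (S(f_1,f_2)) all reduce to 0 modulo the current basis, so we have a Gröbner basis.

G = {x**2 - 1, z - 1}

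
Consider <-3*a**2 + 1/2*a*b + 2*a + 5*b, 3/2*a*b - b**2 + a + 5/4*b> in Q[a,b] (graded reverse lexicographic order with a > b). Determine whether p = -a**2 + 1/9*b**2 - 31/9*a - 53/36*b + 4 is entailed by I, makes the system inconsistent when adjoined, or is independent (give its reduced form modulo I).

First compute the reduced Gröbner basis of I by Buchberger's algorithm.
f_1 = -3*a**2 + 1/2*a*b + 2*a + 5*b, LT = a**2.
f_2 = 3/2*a*b - b**2 + a + 5/4*b, LT = a*b.

S(f_1,f_2): lcm = a**2*b. S = 1/2*a*b**2 - 2/3*a**2 - 3/2*a*b - 5/3*b**2.
  leading term a*b**2: subtract (1/3*b)·f_2 from 1/2*a*b**2 - 2/3*a**2 - 3/2*a*b - 5/3*b**2 → 1/3*b**3 - 2/3*a**2 - 11/6*a*b - 25/12*b**2
  leading term b**3: no divisor's leading term divides it; move 1/3*b**3 to the remainder.
  leading term a**2: subtract (2/9)·f_1 from -2/3*a**2 - 11/6*a*b - 25/12*b**2 → -35/18*a*b - 25/12*b**2 - 4/9*a - 10/9*b
  leading term a*b: subtract (-35/27)·f_2 from -35/18*a*b - 25/12*b**2 - 4/9*a - 10/9*b → -365/108*b**2 + 23/27*a + 55/108*b
  leading term b**2: no divisor's leading term divides it; move -365/108*b**2 to the remainder.
  leading term a: no divisor's leading term divides it; move 23/27*a to the remainder.
  leading term b: no divisor's leading term divides it; move 55/108*b to the remainder.
  remainder 1/3*b**3 - 365/108*b**2 + 23/27*a + 55/108*b ≠ 0; add h_3 = 1/3*b**3 - 365/108*b**2 + 23/27*a + 55/108*b to the basis.

The other S-polynomials (S(f_1,h_3), S(f_2,h_3)) all reduce to 0 modulo the current basis, so we have a Gröbner basis.
Inter-reduce: drop elements whose leading term is divisible by another's, tail-reduce, and make monic.
Reduced Gröbner basis: {b**3 - 365/36*b**2 + 23/9*a + 55/36*b, a**2 - 1/9*b**2 - 5/9*a - 55/36*b, a*b - 2/3*b**2 + 2/3*a + 5/6*b}.
Label its elements g_1 = b**3 - 365/36*b**2 + 23/9*a + 55/36*b, g_2 = a**2 - 1/9*b**2 - 5/9*a - 55/36*b, g_3 = a*b - 2/3*b**2 + 2/3*a + 5/6*b.

Reduce p = -a**2 + 1/9*b**2 - 31/9*a - 53/36*b + 4 modulo G:
  leading term a**2: subtract (-1)·g_2 from -a**2 + 1/9*b**2 - 31/9*a - 53/36*b + 4 → -4*a - 3*b + 4
  leading term a: no divisor's leading term divides it; move -4*a to the remainder.
  leading term b: no divisor's leading term divides it; move -3*b to the remainder.
  leading term 1: no divisor's leading term divides it; move 4 to the remainder.
  normal form = -4*a - 3*b + 4.
The normal form is nonzero, so p ∉ I. Since p minus its normal form lies in I, I + (p) = I + (r) where r = -4*a - 3*b + 4; decide whether this ideal is the whole ring.
Run Buchberger on G together with r (pairs among the g_i already reduce to 0 since G is a Gröbner basis):
g_1 = b**3 - 365/36*b**2 + 23/9*a + 55/36*b, LT = b**3.
g_2 = a**2 - 1/9*b**2 - 5/9*a - 55/36*b, LT = a**2.
g_3 = a*b - 2/3*b**2 + 2/3*a + 5/6*b, LT = a*b.
r = -4*a - 3*b + 4, LT = a.

S(g_2,r): lcm = a**2. S = -3/4*a*b - 1/9*b**2 + 4/9*a - 55/36*b.
  leading term a*b: subtract (-3/4)·g_3 from -3/4*a*b - 1/9*b**2 + 4/9*a - 55/36*b → -11/18*b**2 + 17/18*a - 65/72*b
  leading term b**2: no divisor's leading term divides it; move -11/18*b**2 to the remainder.
  leading term a: subtract (-17/72)·r from 17/18*a - 65/72*b → -29/18*b + 17/18
  leading term b: no divisor's leading term divides it; move -29/18*b to the remainder.
  leading term 1: no divisor's leading term divides it; move 17/18 to the remainder.
  remainder -11/18*b**2 - 29/18*b + 17/18 ≠ 0; add m_5 = -11/18*b**2 - 29/18*b + 17/18 to the basis.

S(g_3,r): lcm = a*b. S = -17/12*b**2 + 2/3*a + 11/6*b.
  leading term b**2: subtract (51/22)·m_5 from -17/12*b**2 + 2/3*a + 11/6*b → 2/3*a + 245/44*b - 289/132
  leading term a: subtract (-1/6)·r from 2/3*a + 245/44*b - 289/132 → 223/44*b - 67/44
  leading term b: no divisor's leading term divides it; move 223/44*b to the remainder.
  leading term 1: no divisor's leading term divides it; move -67/44 to the remainder.
  remainder 223/44*b - 67/44 ≠ 0; add m_6 = 223/44*b - 67/44 to the basis.

S(g_1,m_5): lcm = b**3. S = -5059/396*b**2 + 23/9*a + 1217/396*b.
  leading term b**2: subtract (5059/242)·m_5 from -5059/396*b**2 + 23/9*a + 1217/396*b → 23/9*a + 26683/726*b - 86003/4356
  leading term a: subtract (-23/36)·r from 23/9*a + 26683/726*b - 86003/4356 → 16861/484*b - 8319/484
  leading term b: subtract (16861/2453)·m_6 from 16861/484*b - 8319/484 → -32975/4906
  leading term 1: no divisor's leading term divides it; move -32975/4906 to the remainder.
  remainder -32975/4906 ≠ 0; add m_7 = -32975/4906 to the basis.

The other S-polynomials (S(g_1,g_2), S(g_1,g_3), S(g_1,r), S(g_2,g_3), S(g_2,m_5), S(g_3,m_5), S(r,m_5), S(g_1,m_6), S(g_2,m_6), S(g_3,m_6), S(r,m_6), S(m_5,m_6), S(g_1,m_7), S(g_2,m_7), S(g_3,m_7), S(r,m_7), S(m_5,m_7), S(m_6,m_7)) all reduce to 0 modulo the current basis, so we have a Gröbner basis.
Inter-reduce: drop elements whose leading term is divisible by another's, tail-reduce, and make monic.
Reduced Gröbner basis: {1}.
The reduced Gröbner basis of I + (p) is {1}: the ideal is the whole ring, so the enlarged system has no common solution — adjoining p is inconsistent.

Adjoining -a**2 + 1/9*b**2 - 31/9*a - 53/36*b + 4 makes the ideal the whole ring: the system is inconsistent.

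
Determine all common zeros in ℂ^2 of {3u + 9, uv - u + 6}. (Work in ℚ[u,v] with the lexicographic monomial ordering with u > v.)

{(-3, 3)}

Compute a lex Gröbner basis by Buchberger's algorithm.
f_1 = 3u + 9, LT = u.
f_2 = uv - u + 6, LT = uv.

S(f_1,f_2): lcm = uv. S = u + 3v - 6.
  leading term u: subtract (⅓)·f_1 from u + 3v - 6 → 3v - 9
  leading term v: no divisor's leading term divides it; move 3v to the remainder.
  leading term 1: no divisor's leading term divides it; move -9 to the remainder.
  remainder 3v - 9 ≠ 0; add h_3 = 3v - 9 to the basis.

The other S-polynomials (S(f_1,h_3), S(f_2,h_3)) all reduce to 0 modulo the current basis, so we have a Gröbner basis.
Inter-reduce: drop elements whose leading term is divisible by another's, tail-reduce, and make monic.
Reduced Gröbner basis: {u + 3, v - 3}.

The lex basis is triangular: the last element involves only v. Solving v - 3 = 0 gives v ∈ {3}; substituting each value into the earlier elements determines the remaining variables.
  v = 3: the earlier basis element becomes u + 3 = 0, giving u = -3 — point (-3, 3).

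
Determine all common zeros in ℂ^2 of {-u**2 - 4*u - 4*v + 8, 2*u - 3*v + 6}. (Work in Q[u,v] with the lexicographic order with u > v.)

{(-20/3, -22/9), (0, 2)}

Compute a lex Gröbner basis by Buchberger's algorithm.
f_1 = -u**2 - 4*u - 4*v + 8, LT = u**2.
f_2 = 2*u - 3*v + 6, LT = u.

S(f_1,f_2): lcm = u**2. S = 3/2*u*v + u + 4*v - 8.
  leading term u*v: subtract (3/4*v)·f_2 from 3/2*u*v + u + 4*v - 8 → u + 9/4*v**2 - 1/2*v - 8
  leading term u: subtract (1/2)·f_2 from u + 9/4*v**2 - 1/2*v - 8 → 9/4*v**2 + v - 11
  leading term v**2: no divisor's leading term divides it; move 9/4*v**2 to the remainder.
  leading term v: no divisor's leading term divides it; move v to the remainder.
  leading term 1: no divisor's leading term divides it; move -11 to the remainder.
  remainder 9/4*v**2 + v - 11 ≠ 0; add h_3 = 9/4*v**2 + v - 11 to the basis.

The other S-polynomials (S(f_1,h_3), S(f_2,h_3)) all reduce to 0 modulo the current basis, so we have a Gröbner basis.
Inter-reduce: drop elements whose leading term is divisible by another's, tail-reduce, and make monic.
Reduced Gröbner basis: {u - 3/2*v + 3, v**2 + 4/9*v - 44/9}.

A lex Gröbner basis eliminates variables successively. Here v**2 + 4/9*v - 44/9 depends only on v, with roots {-22/9, 2}; lifting each root through the earlier basis elements recovers the full solutions.
  v = -22/9: the earlier basis element becomes u + 20/3 = 0, giving u = -20/3 — point (-20/3, -22/9).
  v = 2: the earlier basis element becomes u = 0, giving u = 0 — point (0, 2).
Check: every point annihilates each of the original generators.
This is the nonlinear analogue of row-reducing a linear system.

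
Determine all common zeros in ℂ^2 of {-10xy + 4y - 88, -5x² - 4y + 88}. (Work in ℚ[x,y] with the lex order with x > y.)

Compute a lex Gröbner basis by Buchberger's algorithm.
f_1 = -10xy + 4y - 88, LT = xy.
f_2 = -5x² - 4y + 88, LT = x².

S(f_1,f_2): lcm = x²y. S = -⅖xy + 44/5x - ⅘y² + 88/5y.
  leading term xy: subtract (1/25)·f_1 from -⅖xy + 44/5x - ⅘y² + 88/5y → 44/5x - ⅘y² + 436/25y + 88/25
  leading term x: no divisor's leading term divides it; move 44/5x to the remainder.
  leading term y²: no divisor's leading term divides it; move -⅘y² to the remainder.
  leading term y: no divisor's leading term divides it; move 436/25y to the remainder.
  leading term 1: no divisor's leading term divides it; move 88/25 to the remainder.
  remainder 44/5x - ⅘y² + 436/25y + 88/25 ≠ 0; add h_3 = 44/5x - ⅘y² + 436/25y + 88/25 to the basis.

S(f_1,h_3): lcm = xy. S = 1/11y³ - 109/55y² - ⅘y + 44/5.
  leading term y³: no divisor's leading term divides it; move 1/11y³ to the remainder.
  leading term y²: no divisor's leading term divides it; move -109/55y² to the remainder.
  leading term y: no divisor's leading term divides it; move -⅘y to the remainder.
  leading term 1: no divisor's leading term divides it; move 44/5 to the remainder.
  remainder 1/11y³ - 109/55y² - ⅘y + 44/5 ≠ 0; add h_4 = 1/11y³ - 109/55y² - ⅘y + 44/5 to the basis.

S(f_2,h_3): lcm = x². S = 1/11xy² - 109/55xy - ⅖x + ⅘y - 88/5.
  leading term xy²: subtract (-1/110y)·f_1 from 1/11xy² - 109/55xy - ⅖x + ⅘y - 88/5 → -109/55xy - ⅖x + 2/55y² - 88/5
  leading term xy: subtract (109/550)·f_1 from -109/55xy - ⅖x + 2/55y² - 88/5 → -⅖x + 2/55y² - 218/275y - 4/25
  leading term x: subtract (-1/22)·h_3 from -⅖x + 2/55y² - 218/275y - 4/25 → 0
  remainder 0.

S(f_1,h_4): lcm = xy³. S = 109/5xy² + 44/5xy - 484/5x - ⅖y³ + 44/5y².
  leading term xy²: subtract (-109/50y)·f_1 from 109/5xy² + 44/5xy - 484/5x - ⅖y³ + 44/5y² → 44/5xy - 484/5x - ⅖y³ + 438/25y² - 4796/25y
  leading term xy: subtract (-22/25)·f_1 from 44/5xy - 484/5x - ⅖y³ + 438/25y² - 4796/25y → -484/5x - ⅖y³ + 438/25y² - 4708/25y - 1936/25
  leading term x: subtract (-11)·h_3 from -484/5x - ⅖y³ + 438/25y² - 4708/25y - 1936/25 → -⅖y³ + 218/25y² + 88/25y - 968/25
  leading term y³: subtract (-22/5)·h_4 from -⅖y³ + 218/25y² + 88/25y - 968/25 → 0
  remainder 0.

S(f_2,h_4): leading monomials are coprime, so the S-polynomial reduces to 0 (Buchberger's first criterion).
S(h_3,h_4): leading monomials are coprime, so the S-polynomial reduces to 0 (Buchberger's first criterion).
Every S-polynomial of the final basis reduces to 0, so we have a Gröbner basis.
Inter-reduce: drop elements whose leading term is divisible by another's, tail-reduce, and make monic.
Reduced Gröbner basis: {x - 1/11y² + 109/55y + ⅖, y³ - 109/5y² - 44/5y + 484/5}.

From the last basis element, y³ - 109/5y² - 44/5y + 484/5 = 0, so y takes values in {-11/5, 2, 22}. Each choice, substituted upward through the basis, yields the corresponding point(s) of the solution set.
  y = -11/5: the earlier basis element becomes x - 22/5 = 0, giving x = 22/5 — point (22/5, -11/5).
  y = 2: the earlier basis element becomes x + 4 = 0, giving x = -4 — point (-4, 2).
  y = 22: the earlier basis element becomes x = 0, giving x = 0 — point (0, 22).
Each listed point satisfies every original equation (direct substitution).

{(22/5, -11/5), (-4, 2), (0, 22)}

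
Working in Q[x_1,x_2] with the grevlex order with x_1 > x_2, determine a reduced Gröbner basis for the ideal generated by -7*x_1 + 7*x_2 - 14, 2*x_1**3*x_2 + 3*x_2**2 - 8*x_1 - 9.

f_1 = -7*x_1 + 7*x_2 - 14, LT = x_1.
f_2 = 2*x_1**3*x_2 + 3*x_2**2 - 8*x_1 - 9, LT = x_1**3*x_2.

S(f_1,f_2): lcm = x_1**3*x_2. S = -x_1**2*x_2**2 + 2*x_1**2*x_2 - 3/2*x_2**2 + 4*x_1 + 9/2.
  leading term x_1**2*x_2**2: subtract (1/7*x_1*x_2**2)·f_1 from -x_1**2*x_2**2 + 2*x_1**2*x_2 - 3/2*x_2**2 + 4*x_1 + 9/2 → -x_1*x_2**3 + 2*x_1**2*x_2 + 2*x_1*x_2**2 - 3/2*x_2**2 + 4*x_1 + 9/2
  leading term x_1*x_2**3: subtract (1/7*x_2**3)·f_1 from -x_1*x_2**3 + 2*x_1**2*x_2 + 2*x_1*x_2**2 - 3/2*x_2**2 + 4*x_1 + 9/2 → -x_2**4 + 2*x_1**2*x_2 + 2*x_1*x_2**2 + 2*x_2**3 - 3/2*x_2**2 + 4*x_1 + 9/2
  leading term x_2**4: no divisor's leading term divides it; move -x_2**4 to the remainder.
  leading term x_1**2*x_2: subtract (-2/7*x_1*x_2)·f_1 from 2*x_1**2*x_2 + 2*x_1*x_2**2 + 2*x_2**3 - 3/2*x_2**2 + 4*x_1 + 9/2 → 4*x_1*x_2**2 + 2*x_2**3 - 4*x_1*x_2 - 3/2*x_2**2 + 4*x_1 + 9/2
  leading term x_1*x_2**2: subtract (-4/7*x_2**2)·f_1 from 4*x_1*x_2**2 + 2*x_2**3 - 4*x_1*x_2 - 3/2*x_2**2 + 4*x_1 + 9/2 → 6*x_2**3 - 4*x_1*x_2 - 19/2*x_2**2 + 4*x_1 + 9/2
  leading term x_2**3: no divisor's leading term divides it; move 6*x_2**3 to the remainder.
  leading term x_1*x_2: subtract (4/7*x_2)·f_1 from -4*x_1*x_2 - 19/2*x_2**2 + 4*x_1 + 9/2 → -27/2*x_2**2 + 4*x_1 + 8*x_2 + 9/2
  leading term x_2**2: no divisor's leading term divides it; move -27/2*x_2**2 to the remainder.
  leading term x_1: subtract (-4/7)·f_1 from 4*x_1 + 8*x_2 + 9/2 → 12*x_2 - 7/2
  leading term x_2: no divisor's leading term divides it; move 12*x_2 to the remainder.
  leading term 1: no divisor's leading term divides it; move -7/2 to the remainder.
  remainder -x_2**4 + 6*x_2**3 - 27/2*x_2**2 + 12*x_2 - 7/2 ≠ 0; add g_3 = -x_2**4 + 6*x_2**3 - 27/2*x_2**2 + 12*x_2 - 7/2 to the basis.

The other S-polynomials (S(f_1,g_3), S(f_2,g_3)) all reduce to 0 modulo the current basis, so we have a Gröbner basis.
Inter-reduce: drop elements whose leading term is divisible by another's, tail-reduce, and make monic.

G = {x_2**4 - 6*x_2**3 + 27/2*x_2**2 - 12*x_2 + 7/2, x_1 - x_2 + 2}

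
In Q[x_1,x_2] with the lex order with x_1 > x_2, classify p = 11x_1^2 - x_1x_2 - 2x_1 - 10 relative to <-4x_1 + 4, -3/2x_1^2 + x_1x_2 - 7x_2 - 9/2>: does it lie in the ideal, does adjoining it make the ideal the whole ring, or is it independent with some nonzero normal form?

First compute the reduced Gröbner basis of I by Buchberger's algorithm.
f_1 = -4x_1 + 4, LT = x_1.
f_2 = -3/2x_1^2 + x_1x_2 - 7x_2 - 9/2, LT = x_1^2.

S(f_1,f_2): lcm = x_1^2. S = 2/3x_1x_2 - x_1 - 14/3x_2 - 3.
  leading term x_1x_2: subtract (-1/6x_2)·f_1 from 2/3x_1x_2 - x_1 - 14/3x_2 - 3 → -x_1 - 4x_2 - 3
  leading term x_1: subtract (1/4)·f_1 from -x_1 - 4x_2 - 3 → -4x_2 - 4
  leading term x_2: no divisor's leading term divides it; move -4x_2 to the remainder.
  leading term 1: no divisor's leading term divides it; move -4 to the remainder.
  remainder -4x_2 - 4 ≠ 0; add h_3 = -4x_2 - 4 to the basis.

The other S-polynomials (S(f_1,h_3), S(f_2,h_3)) all reduce to 0 modulo the current basis, so we have a Gröbner basis.
Inter-reduce: drop elements whose leading term is divisible by another's, tail-reduce, and make monic.
Reduced Gröbner basis: {x_1 - 1, x_2 + 1}.
Label its elements g_1 = x_1 - 1, g_2 = x_2 + 1.

Reduce p = 11x_1^2 - x_1x_2 - 2x_1 - 10 modulo G:
  leading term x_1^2: subtract (11x_1)·g_1 from 11x_1^2 - x_1x_2 - 2x_1 - 10 → -x_1x_2 + 9x_1 - 10
  leading term x_1x_2: subtract (-x_2)·g_1 from -x_1x_2 + 9x_1 - 10 → 9x_1 - x_2 - 10
  leading term x_1: subtract (9)·g_1 from 9x_1 - x_2 - 10 → -x_2 - 1
  leading term x_2: subtract (-1)·g_2 from -x_2 - 1 → 0
  normal form = 0.
Since the normal form is 0, p ∈ I.

11x_1^2 - x_1x_2 - 2x_1 - 10 lies in I (it reduces to 0).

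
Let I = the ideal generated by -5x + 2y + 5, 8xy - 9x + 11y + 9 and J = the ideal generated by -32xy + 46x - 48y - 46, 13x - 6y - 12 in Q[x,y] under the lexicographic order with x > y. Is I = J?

No, the ideals differ.

Two ideals are equal iff their reduced Gröbner bases coincide (the reduced basis is unique for a fixed ordering).
Buchberger on the first generating set:
f_1 = -5x + 2y + 5, LT = x.
f_2 = 8xy - 9x + 11y + 9, LT = xy.

S(f_1,f_2): lcm = xy. S = 9/8x - 2/5y^2 - 19/8y - 9/8.
  leading term x: subtract (-9/40)·f_1 from 9/8x - 2/5y^2 - 19/8y - 9/8 → -2/5y^2 - 77/40y
  leading term y^2: no divisor's leading term divides it; move -2/5y^2 to the remainder.
  leading term y: no divisor's leading term divides it; move -77/40y to the remainder.
  remainder -2/5y^2 - 77/40y ≠ 0; add g_3 = -2/5y^2 - 77/40y to the basis.

The other S-polynomials (S(f_1,g_3), S(f_2,g_3)) all reduce to 0 modulo the current basis, so we have a Gröbner basis.
Inter-reduce: drop elements whose leading term is divisible by another's, tail-reduce, and make monic.
Reduced Gröbner basis: {x - 2/5y - 1, y^2 + 77/16y}.

Buchberger on the second generating set:
h_1 = -32xy + 46x - 48y - 46, LT = xy.
h_2 = 13x - 6y - 12, LT = x.

S(h_1,h_2): lcm = xy. S = -23/16x + 6/13y^2 + 63/26y + 23/16.
  leading term x: subtract (-23/208)·h_2 from -23/16x + 6/13y^2 + 63/26y + 23/16 → 6/13y^2 + 183/104y + 23/208
  leading term y^2: no divisor's leading term divides it; move 6/13y^2 to the remainder.
  leading term y: no divisor's leading term divides it; move 183/104y to the remainder.
  leading term 1: no divisor's leading term divides it; move 23/208 to the remainder.
  remainder 6/13y^2 + 183/104y + 23/208 ≠ 0; add k_3 = 6/13y^2 + 183/104y + 23/208 to the basis.

The other S-polynomials (S(h_1,k_3), S(h_2,k_3)) all reduce to 0 modulo the current basis, so we have a Gröbner basis.
Inter-reduce: drop elements whose leading term is divisible by another's, tail-reduce, and make monic.
Reduced Gröbner basis: {x - 6/13y - 12/13, y^2 + 61/16y + 23/96}.

These differ, so the ideals are not equal.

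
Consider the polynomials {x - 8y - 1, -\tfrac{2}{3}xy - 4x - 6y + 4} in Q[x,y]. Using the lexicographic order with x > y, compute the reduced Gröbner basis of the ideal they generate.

This is the nonlinear analogue of row-reducing a linear system.

f_1 = x - 8y - 1, LT = x.
f_2 = -\tfrac{2}{3}xy - 4x - 6y + 4, LT = xy.

S(f_1,f_2): lcm = xy. S = -6x - 8y^{2} - 10y + 6.
  leading term x: subtract (-6)·f_1 from -6x - 8y^{2} - 10y + 6 → -8y^{2} - 58y
  leading term y^{2}: no divisor's leading term divides it; move -8y^{2} to the remainder.
  leading term y: no divisor's leading term divides it; move -58y to the remainder.
  remainder -8y^{2} - 58y ≠ 0; add g_3 = -8y^{2} - 58y to the basis.

The other S-polynomials (S(f_1,g_3), S(f_2,g_3)) all reduce to 0 modulo the current basis, so we have a Gröbner basis.
Inter-reduce: drop elements whose leading term is divisible by another's, tail-reduce, and make monic.

G = {x - 8y - 1, y^{2} + \tfrac{29}{4}y}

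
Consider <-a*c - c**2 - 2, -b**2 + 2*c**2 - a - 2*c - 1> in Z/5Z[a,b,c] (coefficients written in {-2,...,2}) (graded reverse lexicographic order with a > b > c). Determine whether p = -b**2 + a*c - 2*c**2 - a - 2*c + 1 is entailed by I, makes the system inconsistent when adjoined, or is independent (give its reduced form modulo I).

-b**2 + a*c - 2*c**2 - a - 2*c + 1 lies in I (it reduces to 0).

First compute the reduced Gröbner basis of I by Buchberger's algorithm.
f_1 = -a*c - c**2 - 2, LT = a*c.
f_2 = -b**2 + 2*c**2 - a - 2*c - 1, LT = b**2.

The S-polynomials (S(f_1,f_2)) all reduce to 0 modulo the current basis, so we have a Gröbner basis.
Inter-reduce: drop elements whose leading term is divisible by another's, tail-reduce, and make monic.
Reduced Gröbner basis: {b**2 - 2*c**2 + a + 2*c + 1, a*c + c**2 + 2}.
Label its elements g_1 = b**2 - 2*c**2 + a + 2*c + 1, g_2 = a*c + c**2 + 2.

Reduce p = -b**2 + a*c - 2*c**2 - a - 2*c + 1 modulo G:
  leading term b**2: subtract (-1)·g_1 from -b**2 + a*c - 2*c**2 - a - 2*c + 1 → a*c + c**2 + 2
  leading term a*c: subtract (1)·g_2 from a*c + c**2 + 2 → 0
  normal form = 0.
Since the normal form is 0, p ∈ I.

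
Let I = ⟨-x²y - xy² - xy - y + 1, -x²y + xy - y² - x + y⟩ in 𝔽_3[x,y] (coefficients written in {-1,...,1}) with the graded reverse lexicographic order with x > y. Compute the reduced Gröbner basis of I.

G = {x³ - x² + xy - y² - x - y - 1, x²y - xy + y² + x - y, xy² - xy - y² - x - y - 1, y³ + x² + y² + y}

f_1 = -x²y - xy² - xy - y + 1, LT = x²y.
f_2 = -x²y + xy - y² - x + y, LT = x²y.

S(f_1,f_2): lcm = x²y. S = xy² - xy - y² - x - y - 1.
  leading term xy²: no divisor's leading term divides it; move xy² to the remainder.
  leading term xy: no divisor's leading term divides it; move -xy to the remainder.
  leading term y²: no divisor's leading term divides it; move -y² to the remainder.
  leading term x: no divisor's leading term divides it; move -x to the remainder.
  leading term y: no divisor's leading term divides it; move -y to the remainder.
  leading term 1: no divisor's leading term divides it; move -1 to the remainder.
  remainder xy² - xy - y² - x - y - 1 ≠ 0; add g_3 = xy² - xy - y² - x - y - 1 to the basis.

S(f_1,g_3): lcm = x²y². S = xy³ + x²y - xy² + x² + xy + y² + x - y.
  leading term xy³: subtract (y)·g_3 from xy³ + x²y - xy² + x² + xy + y² + x - y → x²y + y³ + x² - xy - y² + x
  leading term x²y: subtract (-1)·f_1 from x²y + y³ + x² - xy - y² + x → -xy² + y³ + x² + xy - y² + x - y + 1
  leading term xy²: subtract (-1)·g_3 from -xy² + y³ + x² + xy - y² + x - y + 1 → y³ + x² + y² + y
  leading term y³: no divisor's leading term divides it; move y³ to the remainder.
  leading term x²: no divisor's leading term divides it; move x² to the remainder.
  leading term y²: no divisor's leading term divides it; move y² to the remainder.
  leading term y: no divisor's leading term divides it; move y to the remainder.
  remainder y³ + x² + y² + y ≠ 0; add g_4 = y³ + x² + y² + y to the basis.

S(f_1,g_4): lcm = x²y³. S = xy⁴ - x⁴ - x²y² + xy³ - x²y + y³ - y².
  leading term xy⁴: subtract (y²)·g_3 from xy⁴ - x⁴ - x²y² + xy³ - x²y + y³ - y² → -x⁴ - x²y² - xy³ + y⁴ - x²y + xy² - y³
  leading term x⁴: no divisor's leading term divides it; move -x⁴ to the remainder.
  leading term x²y²: subtract (y)·f_1 from -x²y² - xy³ + y⁴ - x²y + xy² - y³ → y⁴ - x²y - xy² - y³ + y² - y
  leading term y⁴: subtract (y)·g_4 from y⁴ - x²y - xy² - y³ + y² - y → x²y - xy² + y³ - y
  leading term x²y: subtract (-1)·f_1 from x²y - xy² + y³ - y → xy² + y³ - xy + y + 1
  leading term xy²: subtract (1)·g_3 from xy² + y³ - xy + y + 1 → y³ + y² + x - y - 1
  leading term y³: subtract (1)·g_4 from y³ + y² + x - y - 1 → -x² + x + y - 1
  leading term x²: no divisor's leading term divides it; move -x² to the remainder.
  leading term x: no divisor's leading term divides it; move x to the remainder.
  leading term y: no divisor's leading term divides it; move y to the remainder.
  leading term 1: no divisor's leading term divides it; move -1 to the remainder.
  remainder -x⁴ - x² + x + y - 1 ≠ 0; add g_5 = -x⁴ - x² + x + y - 1 to the basis.

S(g_3,g_4): lcm = xy³. S = -x³ + xy² - y³ + xy - y² - y.
  leading term x³: no divisor's leading term divides it; move -x³ to the remainder.
  leading term xy²: subtract (1)·g_3 from xy² - y³ + xy - y² - y → -y³ - xy + x + 1
  leading term y³: subtract (-1)·g_4 from -y³ - xy + x + 1 → x² - xy + y² + x + y + 1
  leading term x²: no divisor's leading term divides it; move x² to the remainder.
  leading term xy: no divisor's leading term divides it; move -xy to the remainder.
  leading term y²: no divisor's leading term divides it; move y² to the remainder.
  leading term x: no divisor's leading term divides it; move x to the remainder.
  leading term y: no divisor's leading term divides it; move y to the remainder.
  leading term 1: no divisor's leading term divides it; move 1 to the remainder.
  remainder -x³ + x² - xy + y² + x + y + 1 ≠ 0; add g_6 = -x³ + x² - xy + y² + x + y + 1 to the basis.

The other S-polynomials (S(f_2,g_3), S(f_2,g_4), S(f_1,g_5), S(f_2,g_5), S(g_3,g_5), S(g_4,g_5), S(f_1,g_6), S(f_2,g_6), S(g_3,g_6), S(g_4,g_6), S(g_5,g_6)) all reduce to 0 modulo the current basis, so we have a Gröbner basis.
Inter-reduce: drop elements whose leading term is divisible by another's, tail-reduce, and make monic.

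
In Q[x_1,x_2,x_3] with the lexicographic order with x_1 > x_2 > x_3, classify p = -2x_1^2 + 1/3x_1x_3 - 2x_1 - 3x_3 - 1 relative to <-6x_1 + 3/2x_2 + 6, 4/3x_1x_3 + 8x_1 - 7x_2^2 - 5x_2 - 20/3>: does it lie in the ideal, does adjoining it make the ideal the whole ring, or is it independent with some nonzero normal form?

First compute the reduced Gröbner basis of I by Buchberger's algorithm.
f_1 = -6x_1 + 3/2x_2 + 6, LT = x_1.
f_2 = 4/3x_1x_3 + 8x_1 - 7x_2^2 - 5x_2 - 20/3, LT = x_1x_3.

S(f_1,f_2): lcm = x_1x_3. S = -6x_1 + 21/4x_2^2 - 1/4x_2x_3 + 15/4x_2 - x_3 + 5.
  leading term x_1: subtract (1)·f_1 from -6x_1 + 21/4x_2^2 - 1/4x_2x_3 + 15/4x_2 - x_3 + 5 → 21/4x_2^2 - 1/4x_2x_3 + 9/4x_2 - x_3 - 1
  leading term x_2^2: no divisor's leading term divides it; move 21/4x_2^2 to the remainder.
  leading term x_2x_3: no divisor's leading term divides it; move -1/4x_2x_3 to the remainder.
  leading term x_2: no divisor's leading term divides it; move 9/4x_2 to the remainder.
  leading term x_3: no divisor's leading term divides it; move -x_3 to the remainder.
  leading term 1: no divisor's leading term divides it; move -1 to the remainder.
  remainder 21/4x_2^2 - 1/4x_2x_3 + 9/4x_2 - x_3 - 1 ≠ 0; add h_3 = 21/4x_2^2 - 1/4x_2x_3 + 9/4x_2 - x_3 - 1 to the basis.

The other S-polynomials (S(f_1,h_3), S(f_2,h_3)) all reduce to 0 modulo the current basis, so we have a Gröbner basis.
Inter-reduce: drop elements whose leading term is divisible by another's, tail-reduce, and make monic.
Reduced Gröbner basis: {x_1 - 1/4x_2 - 1, x_2^2 - 1/21x_2x_3 + 3/7x_2 - 4/21x_3 - 4/21}.
Label its elements g_1 = x_1 - 1/4x_2 - 1, g_2 = x_2^2 - 1/21x_2x_3 + 3/7x_2 - 4/21x_3 - 4/21.

Reduce p = -2x_1^2 + 1/3x_1x_3 - 2x_1 - 3x_3 - 1 modulo G:
  leading term x_1^2: subtract (-2x_1)·g_1 from -2x_1^2 + 1/3x_1x_3 - 2x_1 - 3x_3 - 1 → -1/2x_1x_2 + 1/3x_1x_3 - 4x_1 - 3x_3 - 1
  leading term x_1x_2: subtract (-1/2x_2)·g_1 from -1/2x_1x_2 + 1/3x_1x_3 - 4x_1 - 3x_3 - 1 → 1/3x_1x_3 - 4x_1 - 1/8x_2^2 - 1/2x_2 - 3x_3 - 1
  leading term x_1x_3: subtract (1/3x_3)·g_1 from 1/3x_1x_3 - 4x_1 - 1/8x_2^2 - 1/2x_2 - 3x_3 - 1 → -4x_1 - 1/8x_2^2 + 1/12x_2x_3 - 1/2x_2 - 8/3x_3 - 1
  leading term x_1: subtract (-4)·g_1 from -4x_1 - 1/8x_2^2 + 1/12x_2x_3 - 1/2x_2 - 8/3x_3 - 1 → -1/8x_2^2 + 1/12x_2x_3 - 3/2x_2 - 8/3x_3 - 5
  leading term x_2^2: subtract (-1/8)·g_2 from -1/8x_2^2 + 1/12x_2x_3 - 3/2x_2 - 8/3x_3 - 5 → 13/168x_2x_3 - 81/56x_2 - 113/42x_3 - 211/42
  leading term x_2x_3: no divisor's leading term divides it; move 13/168x_2x_3 to the remainder.
  leading term x_2: no divisor's leading term divides it; move -81/56x_2 to the remainder.
  leading term x_3: no divisor's leading term divides it; move -113/42x_3 to the remainder.
  leading term 1: no divisor's leading term divides it; move -211/42 to the remainder.
  normal form = 13/168x_2x_3 - 81/56x_2 - 113/42x_3 - 211/42.
The normal form is nonzero, so p ∉ I. Since p minus its normal form lies in I, I + (p) = I + (r) where r = 13/168x_2x_3 - 81/56x_2 - 113/42x_3 - 211/42; decide whether this ideal is the whole ring.
Run Buchberger on G together with r (pairs among the g_i already reduce to 0 since G is a Gröbner basis):
g_1 = x_1 - 1/4x_2 - 1, LT = x_1.
g_2 = x_2^2 - 1/21x_2x_3 + 3/7x_2 - 4/21x_3 - 4/21, LT = x_2^2.
r = 13/168x_2x_3 - 81/56x_2 - 113/42x_3 - 211/42, LT = x_2x_3.

S(g_2,r): lcm = x_2^2x_3. S = 243/13x_2^2 - 1/21x_2x_3^2 + 3203/91x_2x_3 + 844/13x_2 - 4/21x_3^2 - 4/21x_3.
  leading term x_2^2: subtract (243/13)·g_2 from 243/13x_2^2 - 1/21x_2x_3^2 + 3203/91x_2x_3 + 844/13x_2 - 4/21x_3^2 - 4/21x_3 → -1/21x_2x_3^2 + 3284/91x_2x_3 + 5179/91x_2 - 4/21x_3^2 + 920/273x_3 + 324/91
  leading term x_2x_3^2: subtract (-8/13x_3)·r from -1/21x_2x_3^2 + 3284/91x_2x_3 + 5179/91x_2 - 4/21x_3^2 + 920/273x_3 + 324/91 → 3203/91x_2x_3 + 5179/91x_2 - 24/13x_3^2 + 76/273x_3 + 324/91
  leading term x_2x_3: subtract (76872/169)·r from 3203/91x_2x_3 + 5179/91x_2 - 24/13x_3^2 + 76/273x_3 + 324/91 → 120808/169x_2 - 24/13x_3^2 + 620608/507x_3 + 386792/169
  leading term x_2: no divisor's leading term divides it; move 120808/169x_2 to the remainder.
  leading term x_3^2: no divisor's leading term divides it; move -24/13x_3^2 to the remainder.
  leading term x_3: no divisor's leading term divides it; move 620608/507x_3 to the remainder.
  leading term 1: no divisor's leading term divides it; move 386792/169 to the remainder.
  remainder 120808/169x_2 - 24/13x_3^2 + 620608/507x_3 + 386792/169 ≠ 0; add m_4 = 120808/169x_2 - 24/13x_3^2 + 620608/507x_3 + 386792/169 to the basis.

S(r,m_4): lcm = x_2x_3. S = -243/13x_2 + 39/15101x_3^3 - 77576/45303x_3^2 - 7454189/196313x_3 - 844/13.
  leading term x_2: subtract (-3159/120808)·m_4 from -243/13x_2 + 39/15101x_3^3 - 77576/45303x_3^2 - 7454189/196313x_3 - 844/13 → 39/15101x_3^3 - 79763/45303x_3^2 - 90041/15101x_3 - 76649/15101
  leading term x_3^3: no divisor's leading term divides it; move 39/15101x_3^3 to the remainder.
  leading term x_3^2: no divisor's leading term divides it; move -79763/45303x_3^2 to the remainder.
  leading term x_3: no divisor's leading term divides it; move -90041/15101x_3 to the remainder.
  leading term 1: no divisor's leading term divides it; move -76649/15101 to the remainder.
  remainder 39/15101x_3^3 - 79763/45303x_3^2 - 90041/15101x_3 - 76649/15101 ≠ 0; add m_5 = 39/15101x_3^3 - 79763/45303x_3^2 - 90041/15101x_3 - 76649/15101 to the basis.

The other S-polynomials (S(g_1,g_2), S(g_1,r), S(g_1,m_4), S(g_2,m_4), S(g_1,m_5), S(g_2,m_5), S(r,m_5), S(m_4,m_5)) all reduce to 0 modulo the current basis, so we have a Gröbner basis.
Inter-reduce: drop elements whose leading term is divisible by another's, tail-reduce, and make monic.
Reduced Gröbner basis: {x_1 - 39/60404x_3^2 + 19394/45303x_3 - 12055/60404, x_2 - 39/15101x_3^2 + 77576/45303x_3 + 48349/15101, x_3^3 - 79763/117x_3^2 - 90041/39x_3 - 76649/39}.
The reduced Gröbner basis of I + (p) is {x_1 - 39/60404x_3^2 + 19394/45303x_3 - 12055/60404, x_2 - 39/15101x_3^2 + 77576/45303x_3 + 48349/15101, x_3^3 - 79763/117x_3^2 - 90041/39x_3 - 76649/39} ≠ {1}, a proper ideal, so the enlarged system stays consistent: p is independent of I, with normal form 13/168x_2x_3 - 81/56x_2 - 113/42x_3 - 211/42.

-2x_1^2 + 1/3x_1x_3 - 2x_1 - 3x_3 - 1 is independent of I; its normal form modulo I is 13/168x_2x_3 - 81/56x_2 - 113/42x_3 - 211/42.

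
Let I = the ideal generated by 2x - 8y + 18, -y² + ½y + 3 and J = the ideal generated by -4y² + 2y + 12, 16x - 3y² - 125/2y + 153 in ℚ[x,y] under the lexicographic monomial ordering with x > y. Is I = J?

Two ideals are equal iff their reduced Gröbner bases coincide (the reduced basis is unique for a fixed ordering).
Buchberger on the first generating set:
f_1 = 2x - 8y + 18, LT = x.
f_2 = -y² + ½y + 3, LT = y².

The S-polynomials (S(f_1,f_2)) all reduce to 0 modulo the current basis, so we have a Gröbner basis.
Inter-reduce: drop elements whose leading term is divisible by another's, tail-reduce, and make monic.
Reduced Gröbner basis: {x - 4y + 9, y² - ½y - 3}.

Buchberger on the second generating set:
h_1 = -4y² + 2y + 12, LT = y².
h_2 = 16x - 3y² - 125/2y + 153, LT = x.

The S-polynomials (S(h_1,h_2)) all reduce to 0 modulo the current basis, so we have a Gröbner basis.
Inter-reduce: drop elements whose leading term is divisible by another's, tail-reduce, and make monic.
Reduced Gröbner basis: {x - 4y + 9, y² - ½y - 3}.

Same reduced basis, so the two generating sets span the same ideal.

Yes, the ideals are equal.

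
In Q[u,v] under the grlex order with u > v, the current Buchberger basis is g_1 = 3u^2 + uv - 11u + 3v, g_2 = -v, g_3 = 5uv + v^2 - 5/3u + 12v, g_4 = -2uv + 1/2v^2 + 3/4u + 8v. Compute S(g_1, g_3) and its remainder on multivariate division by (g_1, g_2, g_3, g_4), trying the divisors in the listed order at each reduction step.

S(g_1, g_3) = 2/15uv^2 + 1/3u^2 - 91/15uv + v^2; remainder on division = 11/9u.

lcm(LM(g_1), LM(g_3)) = u^2v.
S = (lcm/LT(g_1))·g_1 − (lcm/LT(g_3))·g_3 = 2/15uv^2 + 1/3u^2 - 91/15uv + v^2.
Reduce S modulo (g_1, g_2, g_3, g_4) in that order:
  leading term uv^2: subtract (-2/15uv)·g_2 from 2/15uv^2 + 1/3u^2 - 91/15uv + v^2 → 1/3u^2 - 91/15uv + v^2
  leading term u^2: subtract (1/9)·g_1 from 1/3u^2 - 91/15uv + v^2 → -278/45uv + v^2 + 11/9u - 1/3v
  leading term uv: subtract (278/45u)·g_2 from -278/45uv + v^2 + 11/9u - 1/3v → v^2 + 11/9u - 1/3v
  leading term v^2: subtract (-v)·g_2 from v^2 + 11/9u - 1/3v → 11/9u - 1/3v
  leading term u: no divisor's leading term divides it; move 11/9u to the remainder.
  leading term v: subtract (1/3)·g_2 from -1/3v → 0
The remainder 11/9u is nonzero, so it would be added as the next basis element.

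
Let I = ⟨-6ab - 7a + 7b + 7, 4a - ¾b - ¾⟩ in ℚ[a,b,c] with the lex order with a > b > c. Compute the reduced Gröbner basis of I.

This is the nonlinear analogue of row-reducing a linear system.

f_1 = -6ab - 7a + 7b + 7, LT = ab.
f_2 = 4a - ¾b - ¾, LT = a.

S(f_1,f_2): lcm = ab. S = 7/6a + 3/16b² - 47/48b - 7/6.
  reduce S modulo (f_1, f_2):
  remainder 3/16b² - 73/96b - 91/96 ≠ 0; add g_3 = 3/16b² - 73/96b - 91/96 to the basis.

The other S-polynomials (S(f_1,g_3), S(f_2,g_3)) all reduce to 0 modulo the current basis, so we have a Gröbner basis.
Inter-reduce: drop elements whose leading term is divisible by another's, tail-reduce, and make monic.

G = {a - 3/16b - 3/16, b² - 73/18b - 91/18}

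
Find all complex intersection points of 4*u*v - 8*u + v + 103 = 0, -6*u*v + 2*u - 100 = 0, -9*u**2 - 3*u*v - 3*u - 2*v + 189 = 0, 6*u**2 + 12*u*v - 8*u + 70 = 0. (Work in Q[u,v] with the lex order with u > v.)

{(5, -3)}

Compute a lex Gröbner basis by Buchberger's algorithm.
f_1 = 4*u*v - 8*u + v + 103, LT = u*v.
f_2 = -6*u*v + 2*u - 100, LT = u*v.
f_3 = -9*u**2 - 3*u*v - 3*u - 2*v + 189, LT = u**2.
f_4 = 6*u**2 + 12*u*v - 8*u + 70, LT = u**2.

S(f_1,f_2): lcm = u*v. S = -5/3*u + 1/4*v + 109/12.
  leading term u: no divisor's leading term divides it; move -5/3*u to the remainder.
  leading term v: no divisor's leading term divides it; move 1/4*v to the remainder.
  leading term 1: no divisor's leading term divides it; move 109/12 to the remainder.
  remainder -5/3*u + 1/4*v + 109/12 ≠ 0; add h_5 = -5/3*u + 1/4*v + 109/12 to the basis.

S(f_1,f_3): lcm = u**2*v. S = -2*u**2 - 1/3*u*v**2 - 1/12*u*v + 103/4*u - 2/9*v**2 + 21*v.
  leading term u**2: subtract (2/9)·f_3 from -2*u**2 - 1/3*u*v**2 - 1/12*u*v + 103/4*u - 2/9*v**2 + 21*v → -1/3*u*v**2 + 7/12*u*v + 317/12*u - 2/9*v**2 + 193/9*v - 42
  leading term u*v**2: subtract (-1/12*v)·f_1 from -1/3*u*v**2 + 7/12*u*v + 317/12*u - 2/9*v**2 + 193/9*v - 42 → -1/12*u*v + 317/12*u - 5/36*v**2 + 1081/36*v - 42
  leading term u*v: subtract (-1/48)·f_1 from -1/12*u*v + 317/12*u - 5/36*v**2 + 1081/36*v - 42 → 105/4*u - 5/36*v**2 + 4327/144*v - 1913/48
  leading term u: subtract (-63/4)·h_5 from 105/4*u - 5/36*v**2 + 4327/144*v - 1913/48 → -5/36*v**2 + 2447/72*v + 2477/24
  leading term v**2: no divisor's leading term divides it; move -5/36*v**2 to the remainder.
  leading term v: no divisor's leading term divides it; move 2447/72*v to the remainder.
  leading term 1: no divisor's leading term divides it; move 2477/24 to the remainder.
  remainder -5/36*v**2 + 2447/72*v + 2477/24 ≠ 0; add h_6 = -5/36*v**2 + 2447/72*v + 2477/24 to the basis.

S(f_1,f_4): lcm = u**2*v. S = -2*u**2 - 2*u*v**2 + 19/12*u*v + 103/4*u - 35/3*v.
  leading term u**2: subtract (2/9)·f_3 from -2*u**2 - 2*u*v**2 + 19/12*u*v + 103/4*u - 35/3*v → -2*u*v**2 + 9/4*u*v + 317/12*u - 101/9*v - 42
  leading term u*v**2: subtract (-1/2*v)·f_1 from -2*u*v**2 + 9/4*u*v + 317/12*u - 101/9*v - 42 → -7/4*u*v + 317/12*u + 1/2*v**2 + 725/18*v - 42
  leading term u*v: subtract (-7/16)·f_1 from -7/4*u*v + 317/12*u + 1/2*v**2 + 725/18*v - 42 → 275/12*u + 1/2*v**2 + 5863/144*v + 49/16
  leading term u: subtract (-55/4)·h_5 from 275/12*u + 1/2*v**2 + 5863/144*v + 49/16 → 1/2*v**2 + 3179/72*v + 3071/24
  leading term v**2: subtract (-18/5)·h_6 from 1/2*v**2 + 3179/72*v + 3071/24 → 59941/360*v + 59941/120
  leading term v: no divisor's leading term divides it; move 59941/360*v to the remainder.
  leading term 1: no divisor's leading term divides it; move 59941/120 to the remainder.
  remainder 59941/360*v + 59941/120 ≠ 0; add h_7 = 59941/360*v + 59941/120 to the basis.

The other S-polynomials (S(f_2,f_3), S(f_2,f_4), S(f_3,f_4), S(f_1,h_5), S(f_2,h_5), S(f_3,h_5), S(f_4,h_5), S(f_1,h_6), S(f_2,h_6), S(f_3,h_6), S(f_4,h_6), S(h_5,h_6), S(f_1,h_7), S(f_2,h_7), S(f_3,h_7), S(f_4,h_7), S(h_5,h_7), S(h_6,h_7)) all reduce to 0 modulo the current basis, so we have a Gröbner basis.
Inter-reduce: drop elements whose leading term is divisible by another's, tail-reduce, and make monic.
Reduced Gröbner basis: {u - 5, v + 3}.

From the last basis element, v + 3 = 0, so v takes values in {-3}. Each choice, substituted upward through the basis, yields the corresponding point(s) of the solution set.
  v = -3: the earlier basis element becomes u - 5 = 0, giving u = 5 — point (5, -3).
Each listed point satisfies every original equation (direct substitution).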